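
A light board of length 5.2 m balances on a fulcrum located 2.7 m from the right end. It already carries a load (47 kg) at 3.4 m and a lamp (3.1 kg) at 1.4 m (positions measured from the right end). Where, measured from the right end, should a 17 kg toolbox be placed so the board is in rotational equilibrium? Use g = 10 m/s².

Choose the fulcrum (at 2.7 m from the right end) as the axis so the support reaction has zero arm there.
Load: 47 × 10 = 470 N down at 3.4 m → arm 0.7 m, τ = 470 × 0.7 = 329 N·m counterclockwise.
Lamp: 3.1 × 10 = 31 N down at 1.4 m → arm 1.3 m, τ = 31 × 1.3 = 40.3 N·m clockwise.
Net moment of existing loads = 288.7 N·m counterclockwise.
The toolbox weighs 17 × 10 = 170 N and must supply an equal clockwise moment, so its lever arm about the fulcrum is 288.7 / 170 = 1.7 m.
That puts it at 2.7 − 1.7 = 1 m from the right end.

x ≈ 1 m from the right end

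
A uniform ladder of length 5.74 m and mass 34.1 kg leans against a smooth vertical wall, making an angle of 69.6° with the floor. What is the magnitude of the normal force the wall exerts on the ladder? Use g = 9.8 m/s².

About the foot of the ladder:
Ladder weight 34.1×9.8 = 334.2 N acts at 2.87 m along the ladder; its horizontal arm is 2.87·cos69.6° = 1 m → τ = 334.2 N·m clockwise.
Wall normal N acts horizontally at the top; its moment arm is the height L sinθ = 5.74·sin69.6° = 5.38 m, counterclockwise.
Setting net torque to zero: N × 5.38 = 334.2 → N = 62.1 N.

N_wall ≈ 62.1 N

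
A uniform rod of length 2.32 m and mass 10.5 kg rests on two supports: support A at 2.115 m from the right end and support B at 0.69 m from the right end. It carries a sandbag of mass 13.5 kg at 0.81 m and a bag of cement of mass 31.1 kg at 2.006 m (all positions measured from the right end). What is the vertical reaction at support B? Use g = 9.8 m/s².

R_B ≈ 213 N

Taking torques about support A:
Beam weight: 10.5 × 9.8 = 102.9 N down at 1.16 m → arm 0.955 m, τ = 102.9 × 0.955 = 98.27 N·m clockwise.
Sandbag: 13.5 × 9.8 = 132.3 N down at 0.81 m → arm 1.305 m, τ = 132.3 × 1.305 = 172.7 N·m clockwise.
Bag of cement: 31.1 × 9.8 = 304.8 N down at 2.006 m → arm 0.109 m, τ = 304.8 × 0.109 = 33.22 N·m clockwise.
Net load moment about support A = 304.2 N·m clockwise.
Reaction R at support B is upward at 0.69 m, arm 1.425 m → moment R × 1.425 counterclockwise.
For rotational equilibrium, R × 1.425 = 304.2, so R = 213 N.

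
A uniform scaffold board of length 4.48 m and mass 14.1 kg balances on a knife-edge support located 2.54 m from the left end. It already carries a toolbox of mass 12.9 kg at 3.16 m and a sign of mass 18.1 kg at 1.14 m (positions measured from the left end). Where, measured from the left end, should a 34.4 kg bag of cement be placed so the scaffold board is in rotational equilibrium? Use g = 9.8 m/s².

x ≈ 3.17 m from the left end

Sum moments about the knife-edge support (at 2.54 m from the left end) (the support reaction has zero arm there).
Beam weight: 14.1 × 9.8 = 138.2 N down at 2.24 m → arm 0.3 m, τ = 138.2 × 0.3 = 41.46 N·m counterclockwise.
Toolbox: 12.9 × 9.8 = 126.4 N down at 3.16 m → arm 0.62 m, τ = 126.4 × 0.62 = 78.37 N·m clockwise.
Sign: 18.1 × 9.8 = 177.4 N down at 1.14 m → arm 1.4 m, τ = 177.4 × 1.4 = 248.4 N·m counterclockwise.
Net moment of existing loads = 211.5 N·m counterclockwise.
The bag of cement weighs 34.4 × 9.8 = 337.1 N and must supply an equal clockwise moment, so its lever arm about the knife-edge support is 211.5 / 337.1 = 0.627 m.
That puts it at 2.54 + 0.627 = 3.17 m from the left end.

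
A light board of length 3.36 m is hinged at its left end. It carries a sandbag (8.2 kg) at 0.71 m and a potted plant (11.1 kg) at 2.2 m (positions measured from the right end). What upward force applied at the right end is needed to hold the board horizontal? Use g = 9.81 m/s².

F ≈ 101 N

Take moments about the left end.
Sandbag: 8.2 × 9.81 = 80.44 N down at 0.71 m → arm 2.65 m, τ = 80.44 × 2.65 = 213.2 N·m clockwise.
Potted plant: 11.1 × 9.81 = 108.9 N down at 2.2 m → arm 1.16 m, τ = 108.9 × 1.16 = 126.3 N·m clockwise.
Net moment of the loads = 339.5 N·m clockwise.
The upward force F acts at the right end, arm 3.36 m, giving F × 3.36 counterclockwise.
For rotational equilibrium, F × 3.36 = 339.5, so F = 339.5 / 3.36 = 101 N.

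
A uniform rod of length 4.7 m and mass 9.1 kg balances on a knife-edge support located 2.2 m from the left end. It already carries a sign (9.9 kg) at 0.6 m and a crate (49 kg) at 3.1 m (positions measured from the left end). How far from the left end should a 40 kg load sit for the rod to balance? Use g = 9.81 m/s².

x ≈ 1.46 m from the left end

Sum moments about the knife-edge support (at 2.2 m from the left end) (the support reaction has zero arm there).
Beam weight: 9.1 × 9.81 = 89.27 N down at 2.35 m → arm 0.15 m, τ = 89.27 × 0.15 = 13.39 N·m clockwise.
Sign: 9.9 × 9.81 = 97.12 N down at 0.6 m → arm 1.6 m, τ = 97.12 × 1.6 = 155.4 N·m counterclockwise.
Crate: 49 × 9.81 = 480.7 N down at 3.1 m → arm 0.9 m, τ = 480.7 × 0.9 = 432.6 N·m clockwise.
Net moment of existing loads = 290.6 N·m clockwise.
The load weighs 40 × 9.81 = 392.4 N and must supply an equal counterclockwise moment, so its lever arm about the knife-edge support is 290.6 / 392.4 = 0.741 m.
That puts it at 2.2 − 0.741 = 1.46 m from the left end.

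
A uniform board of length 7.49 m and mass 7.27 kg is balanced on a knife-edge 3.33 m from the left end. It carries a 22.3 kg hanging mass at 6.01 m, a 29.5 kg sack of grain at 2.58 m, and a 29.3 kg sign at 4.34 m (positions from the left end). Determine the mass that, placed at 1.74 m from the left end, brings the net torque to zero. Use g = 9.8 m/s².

m ≈ 44.2 kg

Sum moments about the knife-edge (at 3.33 m from the left end) (the support reaction has zero arm there).
Beam weight: 7.27 × 9.8 = 71.25 N down at 3.745 m → arm 0.415 m, τ = 71.25 × 0.415 = 29.57 N·m clockwise.
Hanging mass: 22.3 × 9.8 = 218.5 N down at 6.01 m → arm 2.68 m, τ = 218.5 × 2.68 = 585.6 N·m clockwise.
Sack of grain: 29.5 × 9.8 = 289.1 N down at 2.58 m → arm 0.75 m, τ = 289.1 × 0.75 = 216.8 N·m counterclockwise.
Sign: 29.3 × 9.8 = 287.1 N down at 4.34 m → arm 1.01 m, τ = 287.1 × 1.01 = 290 N·m clockwise.
Net moment of known loads = 688.4 N·m clockwise.
An unknown mass m at 1.74 m has arm 1.59 m; its moment is m·g·1.59 counterclockwise.
For rotational equilibrium, m × 9.8 × 1.59 = 688.4, so m = 688.4 / (9.8 × 1.59) = 44.2 kg.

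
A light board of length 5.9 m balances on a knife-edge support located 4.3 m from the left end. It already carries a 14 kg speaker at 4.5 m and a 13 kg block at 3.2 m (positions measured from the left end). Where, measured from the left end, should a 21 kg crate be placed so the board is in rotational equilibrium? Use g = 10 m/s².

x ≈ 4.85 m from the left end

Sum moments about the knife-edge support (at 4.3 m from the left end) (the support reaction has zero arm there).
Speaker: 14 × 10 = 140 N down at 4.5 m → arm 0.2 m, τ = 140 × 0.2 = 28 N·m clockwise.
Block: 13 × 10 = 130 N down at 3.2 m → arm 1.1 m, τ = 130 × 1.1 = 143 N·m counterclockwise.
Net moment of existing loads = 115 N·m counterclockwise.
The crate weighs 21 × 10 = 210 N and must supply an equal clockwise moment, so its lever arm about the knife-edge support is 115 / 210 = 0.548 m.
That puts it at 4.3 + 0.548 = 4.85 m from the left end.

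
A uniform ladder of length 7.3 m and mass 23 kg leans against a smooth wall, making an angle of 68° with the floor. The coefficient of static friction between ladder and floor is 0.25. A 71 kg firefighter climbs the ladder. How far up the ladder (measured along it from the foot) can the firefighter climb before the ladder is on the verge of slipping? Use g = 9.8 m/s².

d ≈ 4.8 m

About the foot of the ladder:
Ladder weight 23×9.8 = 225.4 N acts at 3.65 m along the ladder; its horizontal arm is 3.65·cos68° = 1.367 m → τ = 308.1 N·m clockwise.
Firefighter weight 71×9.8 = 695.8 N at distance d → arm d·cos68° → τ = 695.8·d·0.3746 clockwise.
Wall normal N at the top has arm L sinθ = 6.768 m counterclockwise, so Στ = 0 gives N·6.768 = 308.1 + 260.6·d.
ΣFy = 0 ⇒ N_floor = 921.2 N, so the maximum friction is μ_s·N_floor = 0.25×921.2 = 230.3 N. ΣFx = 0 ⇒ N_wall = f, so at the slipping point N = 230.3 N.
Substituting: 230.3×6.768 = 308.1 + 260.6·d ⇒ d = (1559 − 308.1) / 260.6 = 4.8 m.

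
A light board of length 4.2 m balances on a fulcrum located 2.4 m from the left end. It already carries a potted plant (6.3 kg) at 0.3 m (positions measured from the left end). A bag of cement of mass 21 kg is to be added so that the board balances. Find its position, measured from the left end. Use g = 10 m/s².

x ≈ 3.03 m from the left end

About the fulcrum (at 2.4 m from the left end):
Potted plant: 6.3 × 10 = 63 N down at 0.3 m → arm 2.1 m, τ = 63 × 2.1 = 132.3 N·m counterclockwise.
Net moment of existing loads = 132.3 N·m counterclockwise.
The bag of cement weighs 21 × 10 = 210 N and must supply an equal clockwise moment, so its lever arm about the fulcrum is 132.3 / 210 = 0.63 m.
That puts it at 2.4 + 0.63 = 3.03 m from the left end.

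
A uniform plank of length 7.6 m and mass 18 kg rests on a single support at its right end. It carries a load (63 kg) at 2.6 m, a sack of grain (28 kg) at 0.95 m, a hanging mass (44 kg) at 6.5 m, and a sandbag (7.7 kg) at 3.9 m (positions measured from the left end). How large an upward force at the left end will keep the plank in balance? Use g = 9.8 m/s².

Choose the right end as the axis so the unknown pivot reaction has zero arm there.
Beam weight: 18 × 9.8 = 176.4 N down at 3.8 m → arm 3.8 m, τ = 176.4 × 3.8 = 670.3 N·m counterclockwise.
Load: 63 × 9.8 = 617.4 N down at 2.6 m → arm 5 m, τ = 617.4 × 5 = 3087 N·m counterclockwise.
Sack of grain: 28 × 9.8 = 274.4 N down at 0.95 m → arm 6.65 m, τ = 274.4 × 6.65 = 1825 N·m counterclockwise.
Hanging mass: 44 × 9.8 = 431.2 N down at 6.5 m → arm 1.1 m, τ = 431.2 × 1.1 = 474.3 N·m counterclockwise.
Sandbag: 7.7 × 9.8 = 75.46 N down at 3.9 m → arm 3.7 m, τ = 75.46 × 3.7 = 279.2 N·m counterclockwise.
Net moment of the loads = 6336 N·m counterclockwise.
The upward force F acts at the left end, arm 7.6 m, giving F × 7.6 clockwise.
Balancing moments: F × 7.6 = 6336, giving F = 6336 / 7.6 = 834 N.

F ≈ 834 N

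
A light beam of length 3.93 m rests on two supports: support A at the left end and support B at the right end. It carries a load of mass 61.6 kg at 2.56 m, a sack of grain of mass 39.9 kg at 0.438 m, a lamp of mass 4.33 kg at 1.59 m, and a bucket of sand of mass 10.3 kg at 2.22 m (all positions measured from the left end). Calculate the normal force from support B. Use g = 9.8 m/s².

Sum moments about support A (its reaction then has zero moment arm).
Load: 61.6 × 9.8 = 603.7 N down at 2.56 m → arm 2.56 m, τ = 603.7 × 2.56 = 1545 N·m clockwise.
Sack of grain: 39.9 × 9.8 = 391 N down at 0.438 m → arm 0.438 m, τ = 391 × 0.438 = 171.3 N·m clockwise.
Lamp: 4.33 × 9.8 = 42.43 N down at 1.59 m → arm 1.59 m, τ = 42.43 × 1.59 = 67.46 N·m clockwise.
Bucket of sand: 10.3 × 9.8 = 100.9 N down at 2.22 m → arm 2.22 m, τ = 100.9 × 2.22 = 224 N·m clockwise.
Net load moment about support A = 2008 N·m clockwise.
Reaction R at support B is upward at 3.93 m, arm 3.93 m → moment R × 3.93 counterclockwise.
Balancing moments: R × 3.93 = 2008, giving R = 511 N.

R_B ≈ 511 N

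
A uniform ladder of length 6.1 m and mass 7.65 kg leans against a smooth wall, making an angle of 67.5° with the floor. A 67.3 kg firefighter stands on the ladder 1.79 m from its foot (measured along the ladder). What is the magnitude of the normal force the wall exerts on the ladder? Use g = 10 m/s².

N_wall ≈ 97.6 N

Take moments about the foot of the ladder.
Ladder weight 7.65×10 = 76.5 N acts at 3.05 m along the ladder; its horizontal arm is 3.05·cos67.5° = 1.167 m → τ = 89.28 N·m clockwise.
Firefighter: 67.3×10 = 673 N at 1.79 m → arm 0.685 m → τ = 461 N·m clockwise.
Wall normal N acts horizontally at the top; its moment arm is the height L sinθ = 6.1·sin67.5° = 5.636 m, counterclockwise.
For rotational equilibrium, N × 5.636 = 550.3, so N = 97.6 N.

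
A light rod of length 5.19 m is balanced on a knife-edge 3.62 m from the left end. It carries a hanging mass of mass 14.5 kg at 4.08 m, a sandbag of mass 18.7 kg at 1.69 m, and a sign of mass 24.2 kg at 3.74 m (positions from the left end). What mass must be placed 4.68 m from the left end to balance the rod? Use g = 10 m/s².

m ≈ 25 kg

Sum moments about the knife-edge (at 3.62 m from the left end) (the support reaction has zero arm there).
Hanging mass: 14.5 × 10 = 145 N down at 4.08 m → arm 0.46 m, τ = 145 × 0.46 = 66.7 N·m clockwise.
Sandbag: 18.7 × 10 = 187 N down at 1.69 m → arm 1.93 m, τ = 187 × 1.93 = 360.9 N·m counterclockwise.
Sign: 24.2 × 10 = 242 N down at 3.74 m → arm 0.12 m, τ = 242 × 0.12 = 29.04 N·m clockwise.
Net moment of known loads = 265.2 N·m counterclockwise.
An unknown mass m at 4.68 m has arm 1.06 m; its moment is m·g·1.06 clockwise.
For rotational equilibrium, m × 10 × 1.06 = 265.2, so m = 265.2 / (10 × 1.06) = 25 kg.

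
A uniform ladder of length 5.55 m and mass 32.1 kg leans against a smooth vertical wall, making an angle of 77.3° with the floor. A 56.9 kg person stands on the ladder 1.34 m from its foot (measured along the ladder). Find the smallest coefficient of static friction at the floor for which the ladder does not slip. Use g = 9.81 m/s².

μ_min ≈ 0.0754

Take moments about the foot of the ladder.
Ladder weight 32.1×9.81 = 314.9 N acts at 2.775 m along the ladder; its horizontal arm is 2.775·cos77.3° = 0.6101 m → τ = 192.1 N·m clockwise.
Person: 56.9×9.81 = 558.2 N at 1.34 m → arm 0.2946 m → τ = 164.4 N·m clockwise.
Wall normal N acts horizontally at the top; its moment arm is the height L sinθ = 5.55·sin77.3° = 5.414 m, counterclockwise.
For rotational equilibrium, N × 5.414 = 356.5, so N = 65.85 N.
ΣFx = 0 ⇒ f = N_wall = 65.85 N. ΣFy = 0 ⇒ N_floor = 873.1 N.
μ_min = f / N_floor = 65.85 / 873.1 = 0.0754.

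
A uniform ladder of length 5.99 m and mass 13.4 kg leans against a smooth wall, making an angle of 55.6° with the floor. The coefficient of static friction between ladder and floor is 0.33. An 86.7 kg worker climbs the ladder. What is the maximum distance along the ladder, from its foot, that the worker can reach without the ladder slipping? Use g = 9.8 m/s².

d ≈ 2.87 m

Choose the foot of the ladder as the axis so the floor normal and friction both act there and drop out.
Ladder weight 13.4×9.8 = 131.3 N acts at 2.995 m along the ladder; its horizontal arm is 2.995·cos55.6° = 1.692 m → τ = 222.2 N·m clockwise.
Worker weight 86.7×9.8 = 849.7 N at distance d → arm d·cos55.6° → τ = 849.7·d·0.565 clockwise.
Wall normal N at the top has arm L sinθ = 4.942 m counterclockwise, so Στ = 0 gives N·4.942 = 222.2 + 480.1·d.
ΣFy = 0 ⇒ N_floor = 981 N, so the maximum friction is μ_s·N_floor = 0.33×981 = 323.7 N. ΣFx = 0 ⇒ N_wall = f, so at the slipping point N = 323.7 N.
Substituting: 323.7×4.942 = 222.2 + 480.1·d ⇒ d = (1600 − 222.2) / 480.1 = 2.87 m.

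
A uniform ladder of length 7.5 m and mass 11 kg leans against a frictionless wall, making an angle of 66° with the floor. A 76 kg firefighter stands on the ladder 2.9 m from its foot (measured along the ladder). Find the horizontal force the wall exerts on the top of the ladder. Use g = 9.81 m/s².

N_wall ≈ 152 N

Sum moments about the foot of the ladder (the floor normal and friction both act there and drop out).
Ladder weight 11×9.81 = 107.9 N acts at 3.75 m along the ladder; its horizontal arm is 3.75·cos66° = 1.525 m → τ = 164.5 N·m clockwise.
Firefighter: 76×9.81 = 745.6 N at 2.9 m → arm 1.18 m → τ = 879.8 N·m clockwise.
Wall normal N acts horizontally at the top; its moment arm is the height L sinθ = 7.5·sin66° = 6.852 m, counterclockwise.
Στ = 0 ⇒ N × 6.852 = 1044 ⇒ N = 152 N.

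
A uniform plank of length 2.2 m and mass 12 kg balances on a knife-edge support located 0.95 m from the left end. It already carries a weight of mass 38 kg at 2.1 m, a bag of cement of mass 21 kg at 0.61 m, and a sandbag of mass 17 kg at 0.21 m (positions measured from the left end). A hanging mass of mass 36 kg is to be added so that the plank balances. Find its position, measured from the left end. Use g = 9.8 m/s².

x ≈ 0.234 m from the left end

Taking torques about the knife-edge support (at 0.95 m from the left end):
Beam weight: 12 × 9.8 = 117.6 N down at 1.1 m → arm 0.15 m, τ = 117.6 × 0.15 = 17.64 N·m clockwise.
Weight: 38 × 9.8 = 372.4 N down at 2.1 m → arm 1.15 m, τ = 372.4 × 1.15 = 428.3 N·m clockwise.
Bag of cement: 21 × 9.8 = 205.8 N down at 0.61 m → arm 0.34 m, τ = 205.8 × 0.34 = 69.97 N·m counterclockwise.
Sandbag: 17 × 9.8 = 166.6 N down at 0.21 m → arm 0.74 m, τ = 166.6 × 0.74 = 123.3 N·m counterclockwise.
Net moment of existing loads = 252.7 N·m clockwise.
The hanging mass weighs 36 × 9.8 = 352.8 N and must supply an equal counterclockwise moment, so its lever arm about the knife-edge support is 252.7 / 352.8 = 0.716 m.
That puts it at 0.95 − 0.716 = 0.234 m from the left end.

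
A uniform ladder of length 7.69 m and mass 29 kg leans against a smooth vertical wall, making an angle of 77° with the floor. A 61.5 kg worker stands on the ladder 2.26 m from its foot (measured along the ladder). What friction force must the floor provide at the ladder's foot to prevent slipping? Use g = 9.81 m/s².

f ≈ 73.8 N

Choose the foot of the ladder as the axis so the floor normal and friction both act there and drop out.
Ladder weight 29×9.81 = 284.5 N acts at 3.845 m along the ladder; its horizontal arm is 3.845·cos77° = 0.8649 m → τ = 246.1 N·m clockwise.
Worker: 61.5×9.81 = 603.3 N at 2.26 m → arm 0.5084 m → τ = 306.7 N·m clockwise.
Wall normal N acts horizontally at the top; its moment arm is the height L sinθ = 7.69·sin77° = 7.493 m, counterclockwise.
For rotational equilibrium, N × 7.493 = 552.8, so N = 73.8 N.
ΣFx = 0: friction at the foot balances the wall's push, so f = N_wall = 73.8 N.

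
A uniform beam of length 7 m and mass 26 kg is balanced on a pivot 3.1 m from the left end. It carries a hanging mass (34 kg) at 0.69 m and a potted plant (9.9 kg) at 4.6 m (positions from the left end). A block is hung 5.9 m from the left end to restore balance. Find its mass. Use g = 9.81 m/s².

Take moments about the pivot (at 3.1 m from the left end).
Beam weight: 26 × 9.81 = 255.1 N down at 3.5 m → arm 0.4 m, τ = 255.1 × 0.4 = 102 N·m clockwise.
Hanging mass: 34 × 9.81 = 333.5 N down at 0.69 m → arm 2.41 m, τ = 333.5 × 2.41 = 803.7 N·m counterclockwise.
Potted plant: 9.9 × 9.81 = 97.12 N down at 4.6 m → arm 1.5 m, τ = 97.12 × 1.5 = 145.7 N·m clockwise.
Net moment of known loads = 556 N·m counterclockwise.
An unknown mass m at 5.9 m has arm 2.8 m; its moment is m·g·2.8 clockwise.
Στ = 0 ⇒ m × 9.81 × 2.8 = 556 ⇒ m = 556 / (9.81 × 2.8) = 20.2 kg.

m ≈ 20.2 kg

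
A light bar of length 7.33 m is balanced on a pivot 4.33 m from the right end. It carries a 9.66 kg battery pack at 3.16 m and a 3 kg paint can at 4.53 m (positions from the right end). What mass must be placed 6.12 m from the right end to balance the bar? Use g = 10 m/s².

About the pivot (at 4.33 m from the right end):
Battery pack: 9.66 × 10 = 96.6 N down at 3.16 m → arm 1.17 m, τ = 96.6 × 1.17 = 113 N·m clockwise.
Paint can: 3 × 10 = 30 N down at 4.53 m → arm 0.2 m, τ = 30 × 0.2 = 6 N·m counterclockwise.
Net moment of known loads = 107 N·m clockwise.
An unknown mass m at 6.12 m has arm 1.79 m; its moment is m·g·1.79 counterclockwise.
Στ = 0 ⇒ m × 10 × 1.79 = 107 ⇒ m = 107 / (10 × 1.79) = 5.98 kg.

m ≈ 5.98 kg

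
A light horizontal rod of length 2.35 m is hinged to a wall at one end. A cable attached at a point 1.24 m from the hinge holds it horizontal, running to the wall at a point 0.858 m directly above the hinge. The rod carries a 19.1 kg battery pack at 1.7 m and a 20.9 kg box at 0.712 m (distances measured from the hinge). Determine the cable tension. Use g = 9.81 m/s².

Sum moments about the hinge (the unknown hinge reaction has zero arm there).
Battery pack: 19.1 × 9.81 = 187.4 N down at 1.7 m → arm 1.7 m, τ = 187.4 × 1.7 = 318.6 N·m clockwise.
Box: 20.9 × 9.81 = 205 N down at 0.712 m → arm 0.712 m, τ = 205 × 0.712 = 146 N·m clockwise.
Total clockwise load moment = 464.6 N·m.
The cable tension T acts at 1.24 m; only its component perpendicular to the rod, T sinθ, produces torque. sinθ = h/√(h²+d²) = 0.858/√(0.858²+1.24²) = 0.569.
For rotational equilibrium, T × 1.24 × 0.569 = 464.6, so T = 464.6 / 0.7056 = 658 N.

T ≈ 658 N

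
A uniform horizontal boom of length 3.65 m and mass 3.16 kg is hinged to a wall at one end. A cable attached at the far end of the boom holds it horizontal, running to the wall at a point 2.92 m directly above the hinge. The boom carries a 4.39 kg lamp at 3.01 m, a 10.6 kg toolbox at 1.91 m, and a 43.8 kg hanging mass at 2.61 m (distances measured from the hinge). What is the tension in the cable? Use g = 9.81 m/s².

T ≈ 661 N

Taking torques about the hinge:
Beam weight: 3.16 × 9.81 = 31 N down at 1.825 m → arm 1.825 m, τ = 31 × 1.825 = 56.57 N·m clockwise.
Lamp: 4.39 × 9.81 = 43.07 N down at 3.01 m → arm 3.01 m, τ = 43.07 × 3.01 = 129.6 N·m clockwise.
Toolbox: 10.6 × 9.81 = 104 N down at 1.91 m → arm 1.91 m, τ = 104 × 1.91 = 198.6 N·m clockwise.
Hanging mass: 43.8 × 9.81 = 429.7 N down at 2.61 m → arm 2.61 m, τ = 429.7 × 2.61 = 1122 N·m clockwise.
Total clockwise load moment = 1507 N·m.
The cable tension T acts at 3.65 m; only its component perpendicular to the boom, T sinθ, produces torque. sinθ = h/√(h²+d²) = 2.92/√(2.92²+3.65²) = 0.6247.
Στ = 0 ⇒ T × 3.65 × 0.6247 = 1507 ⇒ T = 1507 / 2.28 = 661 N.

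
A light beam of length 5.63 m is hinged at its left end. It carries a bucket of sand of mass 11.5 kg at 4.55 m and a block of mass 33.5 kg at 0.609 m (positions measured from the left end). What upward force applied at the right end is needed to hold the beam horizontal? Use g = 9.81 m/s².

Choose the left end as the axis so the unknown pivot reaction has zero arm there.
Bucket of sand: 11.5 × 9.81 = 112.8 N down at 4.55 m → arm 4.55 m, τ = 112.8 × 4.55 = 513.2 N·m clockwise.
Block: 33.5 × 9.81 = 328.6 N down at 0.609 m → arm 0.609 m, τ = 328.6 × 0.609 = 200.1 N·m clockwise.
Net moment of the loads = 713.3 N·m clockwise.
The upward force F acts at the right end, arm 5.63 m, giving F × 5.63 counterclockwise.
For rotational equilibrium, F × 5.63 = 713.3, so F = 713.3 / 5.63 = 127 N.

F ≈ 127 N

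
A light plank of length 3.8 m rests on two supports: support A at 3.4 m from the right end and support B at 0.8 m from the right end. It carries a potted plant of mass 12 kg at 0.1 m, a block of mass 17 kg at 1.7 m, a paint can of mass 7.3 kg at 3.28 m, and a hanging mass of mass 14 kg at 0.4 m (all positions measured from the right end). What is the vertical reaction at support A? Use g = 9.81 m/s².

Taking torques about support B:
Potted plant: 12 × 9.81 = 117.7 N down at 0.1 m → arm 0.7 m, τ = 117.7 × 0.7 = 82.39 N·m clockwise.
Block: 17 × 9.81 = 166.8 N down at 1.7 m → arm 0.9 m, τ = 166.8 × 0.9 = 150.1 N·m counterclockwise.
Paint can: 7.3 × 9.81 = 71.61 N down at 3.28 m → arm 2.48 m, τ = 71.61 × 2.48 = 177.6 N·m counterclockwise.
Hanging mass: 14 × 9.81 = 137.3 N down at 0.4 m → arm 0.4 m, τ = 137.3 × 0.4 = 54.92 N·m clockwise.
Net load moment about support B = 190.4 N·m counterclockwise.
Reaction R at support A is upward at 3.4 m, arm 2.6 m → moment R × 2.6 clockwise.
Setting net torque to zero: R × 2.6 = 190.4 → R = 73.2 N.

R_A ≈ 73.2 N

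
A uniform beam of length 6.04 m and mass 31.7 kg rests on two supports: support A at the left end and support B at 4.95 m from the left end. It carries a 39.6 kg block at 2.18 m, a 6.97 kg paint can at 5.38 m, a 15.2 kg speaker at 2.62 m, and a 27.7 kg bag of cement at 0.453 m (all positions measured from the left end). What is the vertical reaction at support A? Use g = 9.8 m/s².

R_A ≈ 649 N

Taking torques about support B:
Beam weight: 31.7 × 9.8 = 310.7 N down at 3.02 m → arm 1.93 m, τ = 310.7 × 1.93 = 599.7 N·m counterclockwise.
Block: 39.6 × 9.8 = 388.1 N down at 2.18 m → arm 2.77 m, τ = 388.1 × 2.77 = 1075 N·m counterclockwise.
Paint can: 6.97 × 9.8 = 68.31 N down at 5.38 m → arm 0.43 m, τ = 68.31 × 0.43 = 29.37 N·m clockwise.
Speaker: 15.2 × 9.8 = 149 N down at 2.62 m → arm 2.33 m, τ = 149 × 2.33 = 347.2 N·m counterclockwise.
Bag of cement: 27.7 × 9.8 = 271.5 N down at 0.453 m → arm 4.497 m, τ = 271.5 × 4.497 = 1221 N·m counterclockwise.
Net load moment about support B = 3214 N·m counterclockwise.
Reaction R at support A is upward at 0 m, arm 4.95 m → moment R × 4.95 clockwise.
Balancing moments: R × 4.95 = 3214, giving R = 649 N.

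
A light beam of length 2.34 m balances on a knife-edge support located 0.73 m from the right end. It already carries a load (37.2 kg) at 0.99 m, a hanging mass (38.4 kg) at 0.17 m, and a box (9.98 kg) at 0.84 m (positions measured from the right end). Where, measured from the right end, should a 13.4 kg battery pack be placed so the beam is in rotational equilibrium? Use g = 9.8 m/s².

Taking torques about the knife-edge support (at 0.73 m from the right end):
Load: 37.2 × 9.8 = 364.6 N down at 0.99 m → arm 0.26 m, τ = 364.6 × 0.26 = 94.8 N·m counterclockwise.
Hanging mass: 38.4 × 9.8 = 376.3 N down at 0.17 m → arm 0.56 m, τ = 376.3 × 0.56 = 210.7 N·m clockwise.
Box: 9.98 × 9.8 = 97.8 N down at 0.84 m → arm 0.11 m, τ = 97.8 × 0.11 = 10.76 N·m counterclockwise.
Net moment of existing loads = 105.1 N·m clockwise.
The battery pack weighs 13.4 × 9.8 = 131.3 N and must supply an equal counterclockwise moment, so its lever arm about the knife-edge support is 105.1 / 131.3 = 0.8 m.
That puts it at 0.73 + 0.8 = 1.53 m from the right end.

x ≈ 1.53 m from the right end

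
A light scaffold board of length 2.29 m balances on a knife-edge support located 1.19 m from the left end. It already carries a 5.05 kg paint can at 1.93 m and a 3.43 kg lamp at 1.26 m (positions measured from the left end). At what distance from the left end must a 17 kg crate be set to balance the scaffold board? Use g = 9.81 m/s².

x ≈ 0.956 m from the left end

Take moments about the knife-edge support (at 1.19 m from the left end).
Paint can: 5.05 × 9.81 = 49.54 N down at 1.93 m → arm 0.74 m, τ = 49.54 × 0.74 = 36.66 N·m clockwise.
Lamp: 3.43 × 9.81 = 33.65 N down at 1.26 m → arm 0.07 m, τ = 33.65 × 0.07 = 2.356 N·m clockwise.
Net moment of existing loads = 39.02 N·m clockwise.
The crate weighs 17 × 9.81 = 166.8 N and must supply an equal counterclockwise moment, so its lever arm about the knife-edge support is 39.02 / 166.8 = 0.234 m.
That puts it at 1.19 − 0.234 = 0.956 m from the left end.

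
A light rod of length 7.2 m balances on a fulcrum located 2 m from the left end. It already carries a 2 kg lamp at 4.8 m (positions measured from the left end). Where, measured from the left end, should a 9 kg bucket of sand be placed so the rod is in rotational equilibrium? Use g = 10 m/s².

Choose the fulcrum (at 2 m from the left end) as the axis so the support reaction has zero arm there.
Lamp: 2 × 10 = 20 N down at 4.8 m → arm 2.8 m, τ = 20 × 2.8 = 56 N·m clockwise.
Net moment of existing loads = 56 N·m clockwise.
The bucket of sand weighs 9 × 10 = 90 N and must supply an equal counterclockwise moment, so its lever arm about the fulcrum is 56 / 90 = 0.622 m.
That puts it at 2 − 0.622 = 1.38 m from the left end.

x ≈ 1.38 m from the left end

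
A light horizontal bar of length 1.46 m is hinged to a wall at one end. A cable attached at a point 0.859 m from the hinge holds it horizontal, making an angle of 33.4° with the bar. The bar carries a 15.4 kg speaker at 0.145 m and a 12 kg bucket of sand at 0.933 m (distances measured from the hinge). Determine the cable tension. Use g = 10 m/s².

Take moments about the hinge.
Speaker: 15.4 × 10 = 154 N down at 0.145 m → arm 0.145 m, τ = 154 × 0.145 = 22.33 N·m clockwise.
Bucket of sand: 12 × 10 = 120 N down at 0.933 m → arm 0.933 m, τ = 120 × 0.933 = 112 N·m clockwise.
Total clockwise load moment = 134.3 N·m.
The cable tension T acts at 0.859 m; only its component perpendicular to the bar, T sinθ, produces torque. sin 33.4° = 0.5505.
Στ = 0 ⇒ T × 0.859 × 0.5505 = 134.3 ⇒ T = 134.3 / 0.4729 = 284 N.

T ≈ 284 N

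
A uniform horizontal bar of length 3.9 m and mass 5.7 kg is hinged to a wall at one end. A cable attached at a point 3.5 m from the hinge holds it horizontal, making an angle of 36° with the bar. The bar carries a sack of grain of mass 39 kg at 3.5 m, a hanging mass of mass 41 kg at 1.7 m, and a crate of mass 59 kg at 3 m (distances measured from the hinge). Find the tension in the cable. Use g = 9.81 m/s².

T ≈ 1880 N

Taking torques about the hinge:
Beam weight: 5.7 × 9.81 = 55.92 N down at 1.95 m → arm 1.95 m, τ = 55.92 × 1.95 = 109 N·m clockwise.
Sack of grain: 39 × 9.81 = 382.6 N down at 3.5 m → arm 3.5 m, τ = 382.6 × 3.5 = 1339 N·m clockwise.
Hanging mass: 41 × 9.81 = 402.2 N down at 1.7 m → arm 1.7 m, τ = 402.2 × 1.7 = 683.7 N·m clockwise.
Crate: 59 × 9.81 = 578.8 N down at 3 m → arm 3 m, τ = 578.8 × 3 = 1736 N·m clockwise.
Total clockwise load moment = 3868 N·m.
The cable tension T acts at 3.5 m; only its component perpendicular to the bar, T sinθ, produces torque. sin 36° = 0.5878.
Στ = 0 ⇒ T × 3.5 × 0.5878 = 3868 ⇒ T = 3868 / 2.057 = 1880 N.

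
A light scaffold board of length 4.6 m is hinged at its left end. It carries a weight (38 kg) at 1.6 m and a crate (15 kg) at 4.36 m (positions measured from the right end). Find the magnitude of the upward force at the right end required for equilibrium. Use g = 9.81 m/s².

F ≈ 251 N

Taking torques about the left end:
Weight: 38 × 9.81 = 372.8 N down at 1.6 m → arm 3 m, τ = 372.8 × 3 = 1118 N·m clockwise.
Crate: 15 × 9.81 = 147.2 N down at 4.36 m → arm 0.24 m, τ = 147.2 × 0.24 = 35.33 N·m clockwise.
Net moment of the loads = 1153 N·m clockwise.
The upward force F acts at the right end, arm 4.6 m, giving F × 4.6 counterclockwise.
For rotational equilibrium, F × 4.6 = 1153, so F = 1153 / 4.6 = 251 N.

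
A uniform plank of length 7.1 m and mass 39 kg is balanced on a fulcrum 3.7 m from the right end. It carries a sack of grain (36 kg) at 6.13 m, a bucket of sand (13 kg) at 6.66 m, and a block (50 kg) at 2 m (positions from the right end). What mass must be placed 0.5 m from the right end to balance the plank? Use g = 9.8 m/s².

m ≈ 11 kg

Sum moments about the fulcrum (at 3.7 m from the right end) (the support reaction has zero arm there).
Beam weight: 39 × 9.8 = 382.2 N down at 3.55 m → arm 0.15 m, τ = 382.2 × 0.15 = 57.33 N·m clockwise.
Sack of grain: 36 × 9.8 = 352.8 N down at 6.13 m → arm 2.43 m, τ = 352.8 × 2.43 = 857.3 N·m counterclockwise.
Bucket of sand: 13 × 9.8 = 127.4 N down at 6.66 m → arm 2.96 m, τ = 127.4 × 2.96 = 377.1 N·m counterclockwise.
Block: 50 × 9.8 = 490 N down at 2 m → arm 1.7 m, τ = 490 × 1.7 = 833 N·m clockwise.
Net moment of known loads = 344.1 N·m counterclockwise.
An unknown mass m at 0.5 m has arm 3.2 m; its moment is m·g·3.2 clockwise.
For rotational equilibrium, m × 9.8 × 3.2 = 344.1, so m = 344.1 / (9.8 × 3.2) = 11 kg.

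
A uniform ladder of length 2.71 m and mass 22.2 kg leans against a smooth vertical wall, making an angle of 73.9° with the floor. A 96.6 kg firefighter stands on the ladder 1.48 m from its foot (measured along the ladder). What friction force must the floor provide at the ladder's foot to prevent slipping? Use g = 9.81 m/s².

Taking torques about the foot of the ladder:
Ladder weight 22.2×9.81 = 217.8 N acts at 1.355 m along the ladder; its horizontal arm is 1.355·cos73.9° = 0.3758 m → τ = 81.85 N·m clockwise.
Firefighter: 96.6×9.81 = 947.6 N at 1.48 m → arm 0.4104 m → τ = 388.9 N·m clockwise.
Wall normal N acts horizontally at the top; its moment arm is the height L sinθ = 2.71·sin73.9° = 2.604 m, counterclockwise.
Στ = 0 ⇒ N × 2.604 = 470.8 ⇒ N = 181 N.
ΣFx = 0: friction at the foot balances the wall's push, so f = N_wall = 181 N.

f ≈ 181 N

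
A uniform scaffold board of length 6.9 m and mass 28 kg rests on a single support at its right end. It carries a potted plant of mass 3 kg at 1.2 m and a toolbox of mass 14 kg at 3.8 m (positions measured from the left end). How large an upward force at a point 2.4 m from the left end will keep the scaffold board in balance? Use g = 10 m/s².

Take moments about the right end.
Beam weight: 28 × 10 = 280 N down at 3.45 m → arm 3.45 m, τ = 280 × 3.45 = 966 N·m counterclockwise.
Potted plant: 3 × 10 = 30 N down at 1.2 m → arm 5.7 m, τ = 30 × 5.7 = 171 N·m counterclockwise.
Toolbox: 14 × 10 = 140 N down at 3.8 m → arm 3.1 m, τ = 140 × 3.1 = 434 N·m counterclockwise.
Net moment of the loads = 1571 N·m counterclockwise.
The upward force F acts at a point 2.4 m from the left end, arm 4.5 m, giving F × 4.5 clockwise.
Στ = 0 ⇒ F × 4.5 = 1571 ⇒ F = 1571 / 4.5 = 349 N.

F ≈ 349 N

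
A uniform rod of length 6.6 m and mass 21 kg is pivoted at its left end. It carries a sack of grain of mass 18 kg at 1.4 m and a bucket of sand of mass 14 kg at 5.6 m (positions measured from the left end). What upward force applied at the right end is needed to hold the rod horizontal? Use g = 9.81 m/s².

Taking torques about the left end:
Beam weight: 21 × 9.81 = 206 N down at 3.3 m → arm 3.3 m, τ = 206 × 3.3 = 679.8 N·m clockwise.
Sack of grain: 18 × 9.81 = 176.6 N down at 1.4 m → arm 1.4 m, τ = 176.6 × 1.4 = 247.2 N·m clockwise.
Bucket of sand: 14 × 9.81 = 137.3 N down at 5.6 m → arm 5.6 m, τ = 137.3 × 5.6 = 768.9 N·m clockwise.
Net moment of the loads = 1696 N·m clockwise.
The upward force F acts at the right end, arm 6.6 m, giving F × 6.6 counterclockwise.
Setting net torque to zero: F × 6.6 = 1696 → F = 1696 / 6.6 = 257 N.

F ≈ 257 N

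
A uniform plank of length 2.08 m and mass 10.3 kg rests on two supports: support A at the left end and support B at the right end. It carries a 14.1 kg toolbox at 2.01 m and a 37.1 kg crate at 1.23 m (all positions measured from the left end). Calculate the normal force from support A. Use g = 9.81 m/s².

R_A ≈ 204 N

Taking torques about support B:
Beam weight: 10.3 × 9.81 = 101 N down at 1.04 m → arm 1.04 m, τ = 101 × 1.04 = 105 N·m counterclockwise.
Toolbox: 14.1 × 9.81 = 138.3 N down at 2.01 m → arm 0.07 m, τ = 138.3 × 0.07 = 9.681 N·m counterclockwise.
Crate: 37.1 × 9.81 = 364 N down at 1.23 m → arm 0.85 m, τ = 364 × 0.85 = 309.4 N·m counterclockwise.
Net load moment about support B = 424.1 N·m counterclockwise.
Reaction R at support A is upward at 0 m, arm 2.08 m → moment R × 2.08 clockwise.
Setting net torque to zero: R × 2.08 = 424.1 → R = 204 N.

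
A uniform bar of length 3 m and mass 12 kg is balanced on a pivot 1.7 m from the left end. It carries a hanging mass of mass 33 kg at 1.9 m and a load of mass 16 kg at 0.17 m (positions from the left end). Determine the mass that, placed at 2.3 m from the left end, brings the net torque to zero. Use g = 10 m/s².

m ≈ 33.8 kg

Sum moments about the pivot (at 1.7 m from the left end) (the support reaction has zero arm there).
Beam weight: 12 × 10 = 120 N down at 1.5 m → arm 0.2 m, τ = 120 × 0.2 = 24 N·m counterclockwise.
Hanging mass: 33 × 10 = 330 N down at 1.9 m → arm 0.2 m, τ = 330 × 0.2 = 66 N·m clockwise.
Load: 16 × 10 = 160 N down at 0.17 m → arm 1.53 m, τ = 160 × 1.53 = 244.8 N·m counterclockwise.
Net moment of known loads = 202.8 N·m counterclockwise.
An unknown mass m at 2.3 m has arm 0.6 m; its moment is m·g·0.6 clockwise.
Setting net torque to zero: m × 10 × 0.6 = 202.8 → m = 202.8 / (10 × 0.6) = 33.8 kg.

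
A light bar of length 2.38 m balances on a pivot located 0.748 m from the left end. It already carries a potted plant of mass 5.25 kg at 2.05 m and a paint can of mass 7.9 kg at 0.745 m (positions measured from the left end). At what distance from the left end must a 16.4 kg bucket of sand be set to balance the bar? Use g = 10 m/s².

x ≈ 0.333 m from the left end

About the pivot (at 0.748 m from the left end):
Potted plant: 5.25 × 10 = 52.5 N down at 2.05 m → arm 1.302 m, τ = 52.5 × 1.302 = 68.36 N·m clockwise.
Paint can: 7.9 × 10 = 79 N down at 0.745 m → arm 0.003 m, τ = 79 × 0.003 = 0.237 N·m counterclockwise.
Net moment of existing loads = 68.12 N·m clockwise.
The bucket of sand weighs 16.4 × 10 = 164 N and must supply an equal counterclockwise moment, so its lever arm about the pivot is 68.12 / 164 = 0.415 m.
That puts it at 0.748 − 0.415 = 0.333 m from the left end.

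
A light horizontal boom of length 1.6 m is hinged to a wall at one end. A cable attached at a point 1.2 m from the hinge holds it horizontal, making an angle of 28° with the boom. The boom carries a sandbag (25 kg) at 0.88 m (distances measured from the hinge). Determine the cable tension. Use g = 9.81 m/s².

T ≈ 383 N

Sum moments about the hinge (the unknown hinge reaction has zero arm there).
Sandbag: 25 × 9.81 = 245.2 N down at 0.88 m → arm 0.88 m, τ = 245.2 × 0.88 = 215.8 N·m clockwise.
Total clockwise load moment = 215.8 N·m.
The cable tension T acts at 1.2 m; only its component perpendicular to the boom, T sinθ, produces torque. sin 28° = 0.4695.
For rotational equilibrium, T × 1.2 × 0.4695 = 215.8, so T = 215.8 / 0.5634 = 383 N.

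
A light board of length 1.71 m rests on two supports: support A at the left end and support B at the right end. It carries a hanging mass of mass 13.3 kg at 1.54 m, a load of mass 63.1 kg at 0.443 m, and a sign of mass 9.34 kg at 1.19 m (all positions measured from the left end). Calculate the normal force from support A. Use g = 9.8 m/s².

About support B:
Hanging mass: 13.3 × 9.8 = 130.3 N down at 1.54 m → arm 0.17 m, τ = 130.3 × 0.17 = 22.15 N·m counterclockwise.
Load: 63.1 × 9.8 = 618.4 N down at 0.443 m → arm 1.267 m, τ = 618.4 × 1.267 = 783.5 N·m counterclockwise.
Sign: 9.34 × 9.8 = 91.53 N down at 1.19 m → arm 0.52 m, τ = 91.53 × 0.52 = 47.6 N·m counterclockwise.
Net load moment about support B = 853.2 N·m counterclockwise.
Reaction R at support A is upward at 0 m, arm 1.71 m → moment R × 1.71 clockwise.
For rotational equilibrium, R × 1.71 = 853.2, so R = 499 N.

R_A ≈ 499 N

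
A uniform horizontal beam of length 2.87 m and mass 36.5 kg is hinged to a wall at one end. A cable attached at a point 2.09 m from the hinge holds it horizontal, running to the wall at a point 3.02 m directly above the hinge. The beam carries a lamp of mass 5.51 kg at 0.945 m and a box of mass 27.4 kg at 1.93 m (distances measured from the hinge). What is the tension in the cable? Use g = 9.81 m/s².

T ≈ 631 N

Choose the hinge as the axis so the unknown hinge reaction has zero arm there.
Beam weight: 36.5 × 9.81 = 358.1 N down at 1.435 m → arm 1.435 m, τ = 358.1 × 1.435 = 513.9 N·m clockwise.
Lamp: 5.51 × 9.81 = 54.05 N down at 0.945 m → arm 0.945 m, τ = 54.05 × 0.945 = 51.08 N·m clockwise.
Box: 27.4 × 9.81 = 268.8 N down at 1.93 m → arm 1.93 m, τ = 268.8 × 1.93 = 518.8 N·m clockwise.
Total clockwise load moment = 1084 N·m.
The cable tension T acts at 2.09 m; only its component perpendicular to the beam, T sinθ, produces torque. sinθ = h/√(h²+d²) = 3.02/√(3.02²+2.09²) = 0.8223.
Balancing moments: T × 2.09 × 0.8223 = 1084, giving T = 1084 / 1.719 = 631 N.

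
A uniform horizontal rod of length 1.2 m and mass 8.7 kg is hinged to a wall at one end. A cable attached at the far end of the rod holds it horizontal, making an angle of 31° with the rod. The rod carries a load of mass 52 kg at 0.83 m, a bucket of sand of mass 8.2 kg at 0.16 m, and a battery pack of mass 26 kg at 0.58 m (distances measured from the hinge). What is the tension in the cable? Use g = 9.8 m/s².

T ≈ 1030 N

Taking torques about the hinge:
Beam weight: 8.7 × 9.8 = 85.26 N down at 0.6 m → arm 0.6 m, τ = 85.26 × 0.6 = 51.16 N·m clockwise.
Load: 52 × 9.8 = 509.6 N down at 0.83 m → arm 0.83 m, τ = 509.6 × 0.83 = 423 N·m clockwise.
Bucket of sand: 8.2 × 9.8 = 80.36 N down at 0.16 m → arm 0.16 m, τ = 80.36 × 0.16 = 12.86 N·m clockwise.
Battery pack: 26 × 9.8 = 254.8 N down at 0.58 m → arm 0.58 m, τ = 254.8 × 0.58 = 147.8 N·m clockwise.
Total clockwise load moment = 634.8 N·m.
The cable tension T acts at 1.2 m; only its component perpendicular to the rod, T sinθ, produces torque. sin 31° = 0.515.
Στ = 0 ⇒ T × 1.2 × 0.515 = 634.8 ⇒ T = 634.8 / 0.618 = 1030 N.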